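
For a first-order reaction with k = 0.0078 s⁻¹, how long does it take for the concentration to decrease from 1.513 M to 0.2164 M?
249.32 s

From ln[A] = ln[A]₀ - k·t: t = ln([A]₀/[A])/k = ln(1.513/0.2164)/0.0078 = ln(6.9917)/0.0078 = 1.9447/0.0078 = 249.32 s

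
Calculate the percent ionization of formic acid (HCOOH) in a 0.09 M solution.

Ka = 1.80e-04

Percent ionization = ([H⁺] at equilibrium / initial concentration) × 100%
Percent ionization = 4.37%

Let x = [H⁺]. Ka = x²/(C - x) ⇒ x² + (1.80e-04)x - (1.80e-04)(0.09) = 0. x = 3.9359e-03. Percent = (3.9359e-03/0.09) × 100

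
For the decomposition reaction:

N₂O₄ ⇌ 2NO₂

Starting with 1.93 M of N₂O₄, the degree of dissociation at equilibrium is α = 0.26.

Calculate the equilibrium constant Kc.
K_c = 0.7052

x = α·[A]₀ = 0.26 × 1.93 = 0.5018 M dissociated.
At eq: [N₂O₄] = 1.93 − 0.5018 = 1.428 M; [NO₂] = 2x = 1.004 M.
Kc = [NO₂]²/[N₂O₄] = (1.004)²/1.428 = 0.7052.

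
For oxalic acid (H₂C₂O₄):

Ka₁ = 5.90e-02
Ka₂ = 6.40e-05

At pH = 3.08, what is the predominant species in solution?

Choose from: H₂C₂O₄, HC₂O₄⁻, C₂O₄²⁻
HC₂O₄⁻

pKa1 = 1.23, pKa2 = 4.19. Each pKa is the crossover between adjacent species; pH = 3.08 lies in the region where HC₂O₄⁻ predominates.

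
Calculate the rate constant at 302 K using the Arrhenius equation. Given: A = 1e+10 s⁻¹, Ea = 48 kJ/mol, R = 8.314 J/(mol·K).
4.98e+01 s⁻¹

k = A·exp(-Ea/(R·T)) = 1e+10·exp(-48000/(8.314·302)) = 1e+10·exp(-19.1172) = 1e+10·4.9832e-09 = 4.98e+01 s⁻¹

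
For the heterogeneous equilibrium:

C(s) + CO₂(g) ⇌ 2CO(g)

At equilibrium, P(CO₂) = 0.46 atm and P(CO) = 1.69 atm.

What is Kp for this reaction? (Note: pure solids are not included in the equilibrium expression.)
K_p = 6.209

Solid C is excluded.
Kp = P(CO)²/P(CO₂) = (1.69)²/0.46 = 2.856/0.46 = 6.209.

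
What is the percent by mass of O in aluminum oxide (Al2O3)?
Mass of O in formula = 16.0 × 3 = 48 g/mol
Molar mass = 101.96 g/mol
% O = (48/101.96) × 100% = 47.08%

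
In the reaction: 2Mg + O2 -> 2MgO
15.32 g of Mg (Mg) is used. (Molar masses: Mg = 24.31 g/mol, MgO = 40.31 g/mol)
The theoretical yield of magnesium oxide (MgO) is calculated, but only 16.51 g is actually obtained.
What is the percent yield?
Moles of Mg = 15.32 g ÷ 24.31 g/mol = 0.630193 mol
Mole ratio: 2 mol MgO / 2 mol Mg
Moles of MgO = 0.630193 × (2/2) = 0.630193 mol
Theoretical yield = 0.630193 mol × 40.31 g/mol = 25.403 g
Actual yield = 16.51 g
Percent yield = (16.51 / 25.403) × 100% = 65.0%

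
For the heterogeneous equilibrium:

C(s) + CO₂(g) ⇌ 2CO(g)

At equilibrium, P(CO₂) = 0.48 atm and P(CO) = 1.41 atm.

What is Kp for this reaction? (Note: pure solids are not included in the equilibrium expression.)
K_p = 4.142

Solid C is excluded.
Kp = P(CO)²/P(CO₂) = (1.41)²/0.48 = 1.988/0.48 = 4.142.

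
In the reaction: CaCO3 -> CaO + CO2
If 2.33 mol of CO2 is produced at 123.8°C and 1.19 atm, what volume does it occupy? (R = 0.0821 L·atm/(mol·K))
T = 123.8°C + 273.15 = 396.95 K
V = nRT/P = (2.33 × 0.0821 × 396.95) / 1.19
V = 63.81 L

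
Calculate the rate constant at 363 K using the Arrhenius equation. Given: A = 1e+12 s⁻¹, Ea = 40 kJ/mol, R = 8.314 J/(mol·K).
1.75e+06 s⁻¹

k = A·exp(-Ea/(R·T)) = 1e+12·exp(-40000/(8.314·363)) = 1e+12·exp(-13.2539) = 1e+12·1.7535e-06 = 1.75e+06 s⁻¹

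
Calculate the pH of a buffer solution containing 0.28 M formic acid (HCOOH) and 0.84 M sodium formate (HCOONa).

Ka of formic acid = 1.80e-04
pH = 4.22

pKa = -log(1.80e-04) = 3.74. pH = pKa + log([A⁻]/[HA]) = 3.74 + log(0.84/0.28)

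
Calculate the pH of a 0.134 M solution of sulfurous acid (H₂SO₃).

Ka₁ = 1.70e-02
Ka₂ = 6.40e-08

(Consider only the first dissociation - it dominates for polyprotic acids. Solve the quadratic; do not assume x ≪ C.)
pH = 1.40

x² + Ka₁·x − Ka₁·C = 0 with Ka₁ = 1.70e-02, C = 0.134.
x = (−Ka₁ + √(Ka₁² + 4·Ka₁·C))/2 = 3.9979e-02 M, so pH = 1.40.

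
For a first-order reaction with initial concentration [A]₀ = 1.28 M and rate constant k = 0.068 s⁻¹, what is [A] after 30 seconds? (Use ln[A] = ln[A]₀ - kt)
0.1664 M

ln[A] = ln[A]₀ - k·t = ln(1.28) - (0.068)·(30) = 0.2469 - 2.0400 = -1.7931
[A] = e^(-1.7931) = 0.1664 M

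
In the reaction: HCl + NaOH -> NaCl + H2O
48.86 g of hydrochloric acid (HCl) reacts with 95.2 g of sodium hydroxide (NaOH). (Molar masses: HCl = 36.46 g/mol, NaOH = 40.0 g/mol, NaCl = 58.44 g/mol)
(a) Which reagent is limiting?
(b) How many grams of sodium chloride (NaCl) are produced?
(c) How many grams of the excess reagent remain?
(a) HCl, (b) 78.32 g, (c) 41.6 g

Moles of HCl = 48.86 g ÷ 36.46 g/mol = 1.3401 mol
Moles of NaOH = 95.2 g ÷ 40.0 g/mol = 2.38 mol
Moles ÷ coefficient: HCl: 1.3401/1 = 1.34, NaOH: 2.38/1 = 2.38
(a) HCl has the smaller value, so HCl is the limiting reagent.
(b) Moles of NaCl = 1.3401 mol HCl × (1/1) = 1.3401 mol; mass = 1.3401 mol × 58.44 g/mol = 78.32 g
(c) NaOH consumed = 1.3401 × (1/1) = 1.3401 mol; remaining = 2.38 − 1.3401 = 1.0399 mol; mass = 1.0399 mol × 40.0 g/mol = 41.6 g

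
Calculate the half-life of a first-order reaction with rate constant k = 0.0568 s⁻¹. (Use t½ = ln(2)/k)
12.20 s

t½ = ln(2)/k = 0.6931/0.0568 = 12.20 s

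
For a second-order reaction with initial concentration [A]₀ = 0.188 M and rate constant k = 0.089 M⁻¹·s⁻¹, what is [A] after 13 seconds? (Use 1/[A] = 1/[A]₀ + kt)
0.1544 M

1/[A] = 1/[A]₀ + k·t = 1/0.188 + (0.089)·(13) = 5.3191 + 1.1570 = 6.4761
[A] = 1/6.4761 = 0.1544 M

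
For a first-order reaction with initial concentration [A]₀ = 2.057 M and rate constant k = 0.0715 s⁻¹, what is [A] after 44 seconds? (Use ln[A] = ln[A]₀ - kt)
0.0885 M

ln[A] = ln[A]₀ - k·t = ln(2.057) - (0.0715)·(44) = 0.7212 - 3.1460 = -2.4248
[A] = e^(-2.4248) = 0.0885 M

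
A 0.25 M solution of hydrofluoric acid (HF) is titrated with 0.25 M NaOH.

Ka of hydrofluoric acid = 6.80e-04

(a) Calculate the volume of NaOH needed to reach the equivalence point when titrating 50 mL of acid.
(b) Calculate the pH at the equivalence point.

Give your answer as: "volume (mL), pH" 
V = 50.0 mL, pH = 8.13

(a) At equivalence: moles acid = moles base.
moles acid = 0.25 × 0.05 = 0.0125 mol; V_NaOH = 0.0125/0.25 = 0.05 L = 50.0 mL.
(b) At equivalence, all acid → conjugate base A⁻ at [A⁻] = 0.0125/0.1 = 0.125 M.
Kb = Kw/Ka = 1.0e-14/6.80e-04 = 1.471e-11; [OH⁻] = √(Kb·[A⁻]) = 1.356e-06; pOH = 5.87; pH = 14 − pOH = 8.13.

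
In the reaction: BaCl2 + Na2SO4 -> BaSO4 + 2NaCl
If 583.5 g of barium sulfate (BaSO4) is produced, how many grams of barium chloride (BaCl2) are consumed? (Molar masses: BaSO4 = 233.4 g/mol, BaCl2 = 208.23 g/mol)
Moles of BaSO4 = 583.5 g ÷ 233.4 g/mol = 2.5 mol
Mole ratio: 1 mol BaCl2 / 1 mol BaSO4
Moles of BaCl2 = 2.5 × (1/1) = 2.5 mol
Mass of BaCl2 = 2.5 mol × 208.23 g/mol = 520.6 g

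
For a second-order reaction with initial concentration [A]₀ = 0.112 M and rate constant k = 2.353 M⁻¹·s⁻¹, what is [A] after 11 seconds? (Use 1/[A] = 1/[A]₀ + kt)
0.0287 M

1/[A] = 1/[A]₀ + k·t = 1/0.112 + (2.353)·(11) = 8.9286 + 25.8830 = 34.8116
[A] = 1/34.8116 = 0.0287 M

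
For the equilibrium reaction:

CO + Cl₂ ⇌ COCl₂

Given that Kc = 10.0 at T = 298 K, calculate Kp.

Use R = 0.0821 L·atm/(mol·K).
K_p = 0.4087

Δn = (moles gaseous products) − (moles gaseous reactants) = -1
T = 298 K; RT = 0.0821 × 298 = 24.4658
Kp = Kc·(RT)^Δn = 10.0 × (24.4658)^-1 = 10.0 × 0.0408734 = 0.4087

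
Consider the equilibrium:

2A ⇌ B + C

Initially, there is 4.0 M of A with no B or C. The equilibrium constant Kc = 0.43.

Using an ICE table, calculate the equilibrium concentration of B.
[B] = 1.135 M

ICE: [A] = 4.0 − 2x, [B] = [C] = x.
Kc = x²/(4.0 − 2x)² = 0.43 ⇒ √Kc = x/(4.0 − 2x).
x = √0.43·4.0/(1 + 2√0.43) = 0.65574·4.0/2.3115 = 1.1348.
[B] = x = 1.135 M.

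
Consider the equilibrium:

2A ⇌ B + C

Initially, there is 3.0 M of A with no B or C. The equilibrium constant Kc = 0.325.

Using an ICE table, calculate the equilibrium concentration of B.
[B] = 0.799 M

ICE: [A] = 3.0 − 2x, [B] = [C] = x.
Kc = x²/(3.0 − 2x)² = 0.325 ⇒ √Kc = x/(3.0 − 2x).
x = √0.325·3.0/(1 + 2√0.325) = 0.57009·3.0/2.1402 = 0.79912.
[B] = x = 0.799 M.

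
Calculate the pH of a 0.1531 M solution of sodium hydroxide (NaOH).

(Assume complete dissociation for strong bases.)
pH = 13.18

[OH⁻] = 0.1531 M for strong base. pOH = -log[OH⁻] = 0.82, pH = 14 - pOH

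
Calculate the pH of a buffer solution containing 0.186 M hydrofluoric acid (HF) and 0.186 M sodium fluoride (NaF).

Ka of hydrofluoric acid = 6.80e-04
pH = 3.17

pKa = -log(6.80e-04) = 3.17. pH = pKa + log([A⁻]/[HA]) = 3.17 + log(0.186/0.186)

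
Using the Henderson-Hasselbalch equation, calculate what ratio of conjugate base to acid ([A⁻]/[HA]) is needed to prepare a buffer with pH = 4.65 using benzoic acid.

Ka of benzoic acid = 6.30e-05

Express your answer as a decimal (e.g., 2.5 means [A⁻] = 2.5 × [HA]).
[A⁻]/[HA] = 2.814

pKa = −log(6.30e-05) = 4.2007. pH = pKa + log([A⁻]/[HA]). 4.65 = 4.2007 + log(ratio). log(ratio) = 4.65 − 4.2007 = 0.4493. ratio = 10^(0.4493) = 2.814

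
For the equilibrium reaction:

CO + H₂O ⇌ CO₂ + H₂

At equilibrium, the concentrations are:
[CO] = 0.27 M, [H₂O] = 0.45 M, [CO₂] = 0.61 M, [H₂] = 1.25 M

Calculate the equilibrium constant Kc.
K_c = 6.2757

Kc = ([CO₂] × [H₂]) / ([CO] × [H₂O])
   = ((0.61)·(1.25)) / ((0.27)·(0.45))
   = 0.7625 / 0.1215 = 6.2757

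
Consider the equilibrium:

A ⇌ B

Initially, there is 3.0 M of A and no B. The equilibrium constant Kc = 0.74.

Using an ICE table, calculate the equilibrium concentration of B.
[B] = 1.276 M

ICE: [A] = 3.0 − x, [B] = x.
Kc = x/(3.0 − x) = 0.74 ⇒ x = 0.74·3.0/(1 + 0.74) = 2.22/1.74 = 1.276.
[B] = x = 1.276 M.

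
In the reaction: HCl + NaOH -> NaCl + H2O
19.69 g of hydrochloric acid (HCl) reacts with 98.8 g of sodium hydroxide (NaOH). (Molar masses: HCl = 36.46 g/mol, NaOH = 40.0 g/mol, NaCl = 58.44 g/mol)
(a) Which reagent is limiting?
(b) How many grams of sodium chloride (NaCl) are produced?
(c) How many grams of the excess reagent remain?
(a) HCl, (b) 31.56 g, (c) 77.2 g

Moles of HCl = 19.69 g ÷ 36.46 g/mol = 0.540044 mol
Moles of NaOH = 98.8 g ÷ 40.0 g/mol = 2.47 mol
Moles ÷ coefficient: HCl: 0.540044/1 = 0.54, NaOH: 2.47/1 = 2.47
(a) HCl has the smaller value, so HCl is the limiting reagent.
(b) Moles of NaCl = 0.540044 mol HCl × (1/1) = 0.540044 mol; mass = 0.540044 mol × 58.44 g/mol = 31.56 g
(c) NaOH consumed = 0.540044 × (1/1) = 0.540044 mol; remaining = 2.47 − 0.540044 = 1.92996 mol; mass = 1.92996 mol × 40.0 g/mol = 77.2 g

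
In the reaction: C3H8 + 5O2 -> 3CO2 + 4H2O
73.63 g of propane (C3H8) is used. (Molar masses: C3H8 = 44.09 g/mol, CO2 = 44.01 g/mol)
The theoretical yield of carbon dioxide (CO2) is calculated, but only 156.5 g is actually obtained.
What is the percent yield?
Moles of C3H8 = 73.63 g ÷ 44.09 g/mol = 1.66999 mol
Mole ratio: 3 mol CO2 / 1 mol C3H8
Moles of CO2 = 1.66999 × (3/1) = 5.00998 mol
Theoretical yield = 5.00998 mol × 44.01 g/mol = 220.49 g
Actual yield = 156.5 g
Percent yield = (156.5 / 220.49) × 100% = 71.0%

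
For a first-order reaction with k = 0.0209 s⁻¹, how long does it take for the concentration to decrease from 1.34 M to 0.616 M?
37.19 s

From ln[A] = ln[A]₀ - k·t: t = ln([A]₀/[A])/k = ln(1.34/0.616)/0.0209 = ln(2.1753)/0.0209 = 0.7772/0.0209 = 37.19 s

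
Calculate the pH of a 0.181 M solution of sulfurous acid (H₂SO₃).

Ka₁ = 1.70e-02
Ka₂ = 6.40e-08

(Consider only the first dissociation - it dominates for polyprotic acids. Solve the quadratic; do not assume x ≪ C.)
pH = 1.32

x² + Ka₁·x − Ka₁·C = 0 with Ka₁ = 1.70e-02, C = 0.181.
x = (−Ka₁ + √(Ka₁² + 4·Ka₁·C))/2 = 4.7618e-02 M, so pH = 1.32.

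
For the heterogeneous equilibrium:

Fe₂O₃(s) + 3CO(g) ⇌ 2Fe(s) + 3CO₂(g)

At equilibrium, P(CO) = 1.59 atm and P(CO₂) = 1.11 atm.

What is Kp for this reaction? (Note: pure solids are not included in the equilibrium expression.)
K_p = 0.340

Solids (Fe₂O₃, Fe) are excluded.
Kp = P(CO₂)³/P(CO)³ = (1.11)³/(1.59)³ = 1.368/4.02 = 0.340.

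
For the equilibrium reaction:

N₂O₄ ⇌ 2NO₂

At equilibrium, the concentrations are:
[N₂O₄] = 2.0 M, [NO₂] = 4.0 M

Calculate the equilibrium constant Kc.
K_c = 8.0000

Kc = ([NO₂]^2) / ([N₂O₄])
   = ((4.0)^2) / ((2.0))
   = 16 / 2 = 8.0000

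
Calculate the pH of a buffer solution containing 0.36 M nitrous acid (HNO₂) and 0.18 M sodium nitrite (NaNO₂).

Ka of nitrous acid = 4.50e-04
pH = 3.05

pKa = -log(4.50e-04) = 3.35. pH = pKa + log([A⁻]/[HA]) = 3.35 + log(0.18/0.36)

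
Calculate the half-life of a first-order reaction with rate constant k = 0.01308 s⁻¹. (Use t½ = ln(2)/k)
52.99 s

t½ = ln(2)/k = 0.6931/0.01308 = 52.99 s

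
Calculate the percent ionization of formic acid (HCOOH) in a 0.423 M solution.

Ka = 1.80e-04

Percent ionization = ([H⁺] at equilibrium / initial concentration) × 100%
Percent ionization = 2.04%

Let x = [H⁺]. Ka = x²/(C - x) ⇒ x² + (1.80e-04)x - (1.80e-04)(0.423) = 0. x = 8.6363e-03. Percent = (8.6363e-03/0.423) × 100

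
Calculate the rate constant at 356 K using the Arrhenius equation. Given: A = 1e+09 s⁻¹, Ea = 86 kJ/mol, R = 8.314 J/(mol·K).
2.40e-04 s⁻¹

k = A·exp(-Ea/(R·T)) = 1e+09·exp(-86000/(8.314·356)) = 1e+09·exp(-29.0562) = 1e+09·2.4047e-13 = 2.40e-04 s⁻¹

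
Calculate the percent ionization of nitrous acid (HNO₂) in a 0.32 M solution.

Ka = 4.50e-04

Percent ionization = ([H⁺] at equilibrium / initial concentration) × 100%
Percent ionization = 3.68%

Let x = [H⁺]. Ka = x²/(C - x) ⇒ x² + (4.50e-04)x - (4.50e-04)(0.32) = 0. x = 1.1777e-02. Percent = (1.1777e-02/0.32) × 100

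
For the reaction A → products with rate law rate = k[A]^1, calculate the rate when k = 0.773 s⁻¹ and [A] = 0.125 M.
0.09663 M/s

rate = k·[A]^1 = 0.773·(0.125)^1 = 0.773·0.125 = 0.09663 M/s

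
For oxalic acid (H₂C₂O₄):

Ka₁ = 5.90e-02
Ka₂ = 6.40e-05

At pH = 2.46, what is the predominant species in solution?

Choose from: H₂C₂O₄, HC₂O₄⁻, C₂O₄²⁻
HC₂O₄⁻

pKa1 = 1.23, pKa2 = 4.19. Each pKa is the crossover between adjacent species; pH = 2.46 lies in the region where HC₂O₄⁻ predominates.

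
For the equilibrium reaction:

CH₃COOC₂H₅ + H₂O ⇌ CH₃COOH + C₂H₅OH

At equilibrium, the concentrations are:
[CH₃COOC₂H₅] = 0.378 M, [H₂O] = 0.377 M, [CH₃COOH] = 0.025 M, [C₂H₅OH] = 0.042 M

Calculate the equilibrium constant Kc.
K_c = 7.37e-03

Kc = ([CH₃COOH] × [C₂H₅OH]) / ([CH₃COOC₂H₅] × [H₂O])
   = ((0.025)·(0.042)) / ((0.378)·(0.377))
   = 0.00105 / 0.14251 = 7.37e-03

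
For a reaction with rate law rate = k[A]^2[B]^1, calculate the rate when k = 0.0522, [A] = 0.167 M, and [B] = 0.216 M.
0.0003145 M/s

rate = k·[A]^2·[B]^1 = 0.0522·(0.167)^2·(0.216)^1 = 0.0522·0.027889·0.216 = 0.0003145 M/s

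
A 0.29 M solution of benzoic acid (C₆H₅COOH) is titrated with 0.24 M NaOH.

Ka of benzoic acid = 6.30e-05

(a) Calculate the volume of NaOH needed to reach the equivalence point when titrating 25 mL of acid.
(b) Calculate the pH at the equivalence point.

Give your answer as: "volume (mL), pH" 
V = 30.2 mL, pH = 8.66

(a) At equivalence: moles acid = moles base.
moles acid = 0.29 × 0.025 = 0.00725 mol; V_NaOH = 0.00725/0.24 = 0.03021 L = 30.2 mL.
(b) At equivalence, all acid → conjugate base A⁻ at [A⁻] = 0.00725/0.05521 = 0.1313 M.
Kb = Kw/Ka = 1.0e-14/6.30e-05 = 1.587e-10; [OH⁻] = √(Kb·[A⁻]) = 4.566e-06; pOH = 5.34; pH = 14 − pOH = 8.66.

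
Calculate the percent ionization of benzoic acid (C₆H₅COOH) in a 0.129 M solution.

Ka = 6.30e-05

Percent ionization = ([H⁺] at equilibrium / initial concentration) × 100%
Percent ionization = 2.19%

Let x = [H⁺]. Ka = x²/(C - x) ⇒ x² + (6.30e-05)x - (6.30e-05)(0.129) = 0. x = 2.8195e-03. Percent = (2.8195e-03/0.129) × 100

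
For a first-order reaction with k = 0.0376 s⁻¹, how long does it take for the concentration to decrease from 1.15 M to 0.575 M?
18.43 s

From ln[A] = ln[A]₀ - k·t: t = ln([A]₀/[A])/k = ln(1.15/0.575)/0.0376 = ln(2.0000)/0.0376 = 0.6931/0.0376 = 18.43 s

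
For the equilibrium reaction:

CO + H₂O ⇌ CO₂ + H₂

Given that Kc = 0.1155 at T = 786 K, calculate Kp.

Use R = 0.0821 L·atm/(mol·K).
K_p = 0.1155

Δn = (moles gaseous products) − (moles gaseous reactants) = 0
T = 786 K; RT = 0.0821 × 786 = 64.5306
Kp = Kc·(RT)^Δn = 0.1155 × (64.5306)^0 = 0.1155 × 1 = 0.1155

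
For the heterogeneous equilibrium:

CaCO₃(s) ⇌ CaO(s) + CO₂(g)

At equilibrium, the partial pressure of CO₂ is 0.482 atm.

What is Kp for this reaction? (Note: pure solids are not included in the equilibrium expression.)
K_p = 0.482

Solids (CaCO₃, CaO) have activity 1 and are excluded.
Kp = P(CO₂) = 0.482.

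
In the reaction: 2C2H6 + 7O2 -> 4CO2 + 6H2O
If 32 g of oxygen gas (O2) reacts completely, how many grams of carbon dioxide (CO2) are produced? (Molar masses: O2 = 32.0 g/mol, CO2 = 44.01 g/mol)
Moles of O2 = 32 g ÷ 32.0 g/mol = 1 mol
Mole ratio: 4 mol CO2 / 7 mol O2
Moles of CO2 = 1 × (4/7) = 0.571429 mol
Mass of CO2 = 0.571429 mol × 44.01 g/mol = 25.15 g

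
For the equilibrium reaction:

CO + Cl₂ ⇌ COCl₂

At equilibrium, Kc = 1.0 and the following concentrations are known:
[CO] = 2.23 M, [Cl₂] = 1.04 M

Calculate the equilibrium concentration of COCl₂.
[COCl₂] = 2.3192 M

Kc = ([COCl₂]) / ([CO] × [Cl₂]) = 1.0
[COCl₂]^1 = Kc · (reactant terms)/(other product terms) = 1.0 · 2.3192 / 1 = 2.3192
[COCl₂] = 2.3192 M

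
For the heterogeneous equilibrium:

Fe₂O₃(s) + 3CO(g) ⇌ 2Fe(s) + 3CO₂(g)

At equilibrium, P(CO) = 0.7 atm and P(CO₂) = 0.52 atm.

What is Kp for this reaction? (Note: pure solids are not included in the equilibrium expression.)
K_p = 0.410

Solids (Fe₂O₃, Fe) are excluded.
Kp = P(CO₂)³/P(CO)³ = (0.52)³/(0.7)³ = 0.1406/0.343 = 0.410.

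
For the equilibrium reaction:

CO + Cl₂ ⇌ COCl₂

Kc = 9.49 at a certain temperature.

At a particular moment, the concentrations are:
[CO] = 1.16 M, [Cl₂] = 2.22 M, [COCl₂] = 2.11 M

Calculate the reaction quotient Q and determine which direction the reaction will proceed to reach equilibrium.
Q = 0.819, Q < K, reaction proceeds forward (toward products)

Q = ([COCl₂]) / ([CO] × [Cl₂])
  = ((2.11)) / ((1.16)·(2.22)) = 2.11/2.5752 = 0.8194
Since Q = 0.8194 < Kc = 9.49, the reaction proceeds forward (toward products) to reach equilibrium.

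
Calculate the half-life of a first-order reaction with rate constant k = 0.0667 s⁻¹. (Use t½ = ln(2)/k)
10.39 s

t½ = ln(2)/k = 0.6931/0.0667 = 10.39 s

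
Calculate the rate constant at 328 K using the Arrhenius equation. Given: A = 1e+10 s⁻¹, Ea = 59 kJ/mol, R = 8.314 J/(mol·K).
4.02e+00 s⁻¹

k = A·exp(-Ea/(R·T)) = 1e+10·exp(-59000/(8.314·328)) = 1e+10·exp(-21.6356) = 1e+10·4.0160e-10 = 4.02e+00 s⁻¹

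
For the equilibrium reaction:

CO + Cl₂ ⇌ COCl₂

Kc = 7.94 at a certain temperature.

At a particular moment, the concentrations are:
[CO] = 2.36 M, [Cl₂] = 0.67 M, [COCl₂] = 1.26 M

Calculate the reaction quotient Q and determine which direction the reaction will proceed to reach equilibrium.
Q = 0.797, Q < K, reaction proceeds forward (toward products)

Q = ([COCl₂]) / ([CO] × [Cl₂])
  = ((1.26)) / ((2.36)·(0.67)) = 1.26/1.5812 = 0.7969
Since Q = 0.7969 < Kc = 7.94, the reaction proceeds forward (toward products) to reach equilibrium.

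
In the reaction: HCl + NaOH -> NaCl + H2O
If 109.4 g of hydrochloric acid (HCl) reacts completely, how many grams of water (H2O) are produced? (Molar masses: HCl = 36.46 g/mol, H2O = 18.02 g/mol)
Moles of HCl = 109.4 g ÷ 36.46 g/mol = 3.00055 mol
Mole ratio: 1 mol H2O / 1 mol HCl
Moles of H2O = 3.00055 × (1/1) = 3.00055 mol
Mass of H2O = 3.00055 mol × 18.02 g/mol = 54.07 g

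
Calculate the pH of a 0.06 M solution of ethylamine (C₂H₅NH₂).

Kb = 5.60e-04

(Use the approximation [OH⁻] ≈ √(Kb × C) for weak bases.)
pH = 11.76

[OH⁻] = √(Kb × C) = √(5.60e-04 × 0.06) = 5.7966e-03. pOH = 2.24, pH = 14 - pOH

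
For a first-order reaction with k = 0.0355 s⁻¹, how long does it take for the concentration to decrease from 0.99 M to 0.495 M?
19.53 s

From ln[A] = ln[A]₀ - k·t: t = ln([A]₀/[A])/k = ln(0.99/0.495)/0.0355 = ln(2.0000)/0.0355 = 0.6931/0.0355 = 19.53 s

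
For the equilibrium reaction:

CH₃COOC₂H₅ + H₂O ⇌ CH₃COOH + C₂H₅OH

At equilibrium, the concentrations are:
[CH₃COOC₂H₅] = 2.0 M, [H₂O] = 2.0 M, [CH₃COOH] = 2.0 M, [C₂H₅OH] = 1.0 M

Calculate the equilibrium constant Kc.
K_c = 0.5000

Kc = ([CH₃COOH] × [C₂H₅OH]) / ([CH₃COOC₂H₅] × [H₂O])
   = ((2.0)·(1.0)) / ((2.0)·(2.0))
   = 2 / 4 = 0.5000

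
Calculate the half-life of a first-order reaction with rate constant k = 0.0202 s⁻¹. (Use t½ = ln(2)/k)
34.31 s

t½ = ln(2)/k = 0.6931/0.0202 = 34.31 s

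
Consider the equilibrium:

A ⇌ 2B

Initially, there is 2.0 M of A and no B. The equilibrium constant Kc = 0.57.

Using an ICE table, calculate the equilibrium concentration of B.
[B] = 0.935 M

ICE: [A] = 2.0 − x, [B] = 2x.
Kc = (2x)²/(2.0 − x) = 0.57 ⇒ 4x² + 0.57x − 1.14 = 0.
x = (−0.57 + √(0.57² + 4·4·1.14))/(2·4) = (−0.57 + √18.565)/8 = 0.46734.
[B] = 2x = 0.935 M.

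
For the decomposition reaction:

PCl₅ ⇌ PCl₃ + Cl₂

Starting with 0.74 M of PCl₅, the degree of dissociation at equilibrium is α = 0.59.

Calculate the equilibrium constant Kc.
K_c = 0.6283

x = α·[A]₀ = 0.59 × 0.74 = 0.4366 M dissociated.
At eq: [PCl₅] = 0.74 − 0.4366 = 0.3034 M; [PCl₃] = [Cl₂] = x = 0.4366 M.
Kc = [PCl₃][Cl₂]/[PCl₅] = (0.4366)²/0.3034 = 0.6283.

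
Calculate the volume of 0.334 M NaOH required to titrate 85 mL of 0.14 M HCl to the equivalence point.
V_{base} = 35.6 mL

At equivalence: moles acid = moles base.
moles HCl = 0.14 M × 0.085 L = 0.0119 mol
V_NaOH = 0.0119 mol ÷ 0.334 M = 0.03563 L = 35.6 mL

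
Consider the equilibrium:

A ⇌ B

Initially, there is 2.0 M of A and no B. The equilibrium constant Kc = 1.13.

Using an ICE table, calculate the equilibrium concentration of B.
[B] = 1.061 M

ICE: [A] = 2.0 − x, [B] = x.
Kc = x/(2.0 − x) = 1.13 ⇒ x = 1.13·2.0/(1 + 1.13) = 2.26/2.13 = 1.061.
[B] = x = 1.061 M.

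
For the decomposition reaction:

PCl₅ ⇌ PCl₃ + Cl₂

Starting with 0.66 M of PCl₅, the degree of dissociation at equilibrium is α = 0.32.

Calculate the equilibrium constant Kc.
K_c = 0.0994

x = α·[A]₀ = 0.32 × 0.66 = 0.2112 M dissociated.
At eq: [PCl₅] = 0.66 − 0.2112 = 0.4488 M; [PCl₃] = [Cl₂] = x = 0.2112 M.
Kc = [PCl₃][Cl₂]/[PCl₅] = (0.2112)²/0.4488 = 0.09939.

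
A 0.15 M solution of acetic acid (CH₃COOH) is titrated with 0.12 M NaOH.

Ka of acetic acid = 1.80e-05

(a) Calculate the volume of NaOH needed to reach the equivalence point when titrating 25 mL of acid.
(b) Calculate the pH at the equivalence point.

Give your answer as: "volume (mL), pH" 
V = 31.2 mL, pH = 8.78

(a) At equivalence: moles acid = moles base.
moles acid = 0.15 × 0.025 = 0.00375 mol; V_NaOH = 0.00375/0.12 = 0.03125 L = 31.2 mL.
(b) At equivalence, all acid → conjugate base A⁻ at [A⁻] = 0.00375/0.05625 = 0.06667 M.
Kb = Kw/Ka = 1.0e-14/1.80e-05 = 5.556e-10; [OH⁻] = √(Kb·[A⁻]) = 6.086e-06; pOH = 5.22; pH = 14 − pOH = 8.78.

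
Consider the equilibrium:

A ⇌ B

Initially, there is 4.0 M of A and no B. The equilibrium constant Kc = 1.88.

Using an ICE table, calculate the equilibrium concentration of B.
[B] = 2.611 M

ICE: [A] = 4.0 − x, [B] = x.
Kc = x/(4.0 − x) = 1.88 ⇒ x = 1.88·4.0/(1 + 1.88) = 7.52/2.88 = 2.611.
[B] = x = 2.611 M.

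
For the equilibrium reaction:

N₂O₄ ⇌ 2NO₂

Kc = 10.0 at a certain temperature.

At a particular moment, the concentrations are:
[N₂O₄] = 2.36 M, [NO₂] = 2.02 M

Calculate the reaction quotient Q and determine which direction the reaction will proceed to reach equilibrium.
Q = 1.729, Q < K, reaction proceeds forward (toward products)

Q = ([NO₂]^2) / ([N₂O₄])
  = ((2.02)^2) / ((2.36)) = 4.0804/2.36 = 1.729
Since Q = 1.729 < Kc = 10.0, the reaction proceeds forward (toward products) to reach equilibrium.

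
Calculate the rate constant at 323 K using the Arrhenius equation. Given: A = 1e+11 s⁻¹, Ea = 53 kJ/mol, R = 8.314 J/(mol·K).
2.68e+02 s⁻¹

k = A·exp(-Ea/(R·T)) = 1e+11·exp(-53000/(8.314·323)) = 1e+11·exp(-19.7362) = 1e+11·2.6834e-09 = 2.68e+02 s⁻¹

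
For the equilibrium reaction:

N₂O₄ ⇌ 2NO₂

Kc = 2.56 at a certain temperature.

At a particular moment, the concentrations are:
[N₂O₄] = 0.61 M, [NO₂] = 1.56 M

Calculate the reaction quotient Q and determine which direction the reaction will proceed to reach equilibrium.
Q = 3.990, Q > K, reaction proceeds reverse (toward reactants)

Q = ([NO₂]^2) / ([N₂O₄])
  = ((1.56)^2) / ((0.61)) = 2.4336/0.61 = 3.99
Since Q = 3.99 > Kc = 2.56, the reaction proceeds reverse (toward reactants) to reach equilibrium.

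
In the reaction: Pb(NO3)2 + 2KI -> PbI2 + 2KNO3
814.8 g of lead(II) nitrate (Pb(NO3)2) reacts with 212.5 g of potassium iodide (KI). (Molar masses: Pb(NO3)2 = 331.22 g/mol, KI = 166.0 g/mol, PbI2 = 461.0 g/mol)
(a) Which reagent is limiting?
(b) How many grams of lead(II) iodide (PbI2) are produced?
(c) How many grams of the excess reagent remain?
(a) KI, (b) 295.1 g, (c) 602.8 g

Moles of Pb(NO3)2 = 814.8 g ÷ 331.22 g/mol = 2.46 mol
Moles of KI = 212.5 g ÷ 166.0 g/mol = 1.28012 mol
Moles ÷ coefficient: Pb(NO3)2: 2.46/1 = 2.46, KI: 1.28012/2 = 0.6401
(a) KI has the smaller value, so KI is the limiting reagent.
(b) Moles of PbI2 = 1.28012 mol KI × (1/2) = 0.64006 mol; mass = 0.64006 mol × 461.0 g/mol = 295.1 g
(c) Pb(NO3)2 consumed = 1.28012 × (1/2) = 0.64006 mol; remaining = 2.46 − 0.64006 = 1.81994 mol; mass = 1.81994 mol × 331.22 g/mol = 602.8 g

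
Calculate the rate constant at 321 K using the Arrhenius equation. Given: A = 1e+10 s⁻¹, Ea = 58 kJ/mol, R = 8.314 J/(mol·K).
3.64e+00 s⁻¹

k = A·exp(-Ea/(R·T)) = 1e+10·exp(-58000/(8.314·321)) = 1e+10·exp(-21.7327) = 1e+10·3.6444e-10 = 3.64e+00 s⁻¹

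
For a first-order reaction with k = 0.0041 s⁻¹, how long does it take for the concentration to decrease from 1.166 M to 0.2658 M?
360.63 s

From ln[A] = ln[A]₀ - k·t: t = ln([A]₀/[A])/k = ln(1.166/0.2658)/0.0041 = ln(4.3868)/0.0041 = 1.4786/0.0041 = 360.63 s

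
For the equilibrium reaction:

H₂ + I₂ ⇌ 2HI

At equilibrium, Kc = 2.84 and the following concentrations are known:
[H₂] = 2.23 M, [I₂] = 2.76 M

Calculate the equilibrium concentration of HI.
[HI] = 4.1809 M

Kc = ([HI]^2) / ([H₂] × [I₂]) = 2.84
[HI]^2 = Kc · (reactant terms)/(other product terms) = 2.84 · 6.1548 / 1 = 17.48
[HI] = (17.48)^(1/2) = 4.1809 M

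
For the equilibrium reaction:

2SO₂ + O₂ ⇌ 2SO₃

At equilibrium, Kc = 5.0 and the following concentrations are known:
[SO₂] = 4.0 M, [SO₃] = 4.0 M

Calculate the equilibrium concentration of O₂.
[O₂] = 0.2000 M

Kc = ([SO₃]^2) / ([SO₂]^2 × [O₂]) = 5.0
[O₂]^1 = (product terms)/(Kc · other reactant terms) = 16 / (5.0 · 16) = 0.2
[O₂] = 0.2000 M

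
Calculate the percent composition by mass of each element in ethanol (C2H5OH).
C: 52.14%, H: 13.13%, O: 34.73%

Molar mass of C2H5OH = 46.07 g/mol
% C = (2 × 12.01) / 46.07 × 100% = 24.02 / 46.07 × 100% = 52.14%
% H = (6 × 1.008) / 46.07 × 100% = 6.048 / 46.07 × 100% = 13.13%
% O = (1 × 16.0) / 46.07 × 100% = 16 / 46.07 × 100% = 34.73%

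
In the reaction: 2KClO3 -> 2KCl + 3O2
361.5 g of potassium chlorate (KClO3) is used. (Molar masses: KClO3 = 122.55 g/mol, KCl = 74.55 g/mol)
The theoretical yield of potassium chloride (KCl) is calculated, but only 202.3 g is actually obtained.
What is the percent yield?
Moles of KClO3 = 361.5 g ÷ 122.55 g/mol = 2.94982 mol
Mole ratio: 2 mol KCl / 2 mol KClO3
Moles of KCl = 2.94982 × (2/2) = 2.94982 mol
Theoretical yield = 2.94982 mol × 74.55 g/mol = 219.91 g
Actual yield = 202.3 g
Percent yield = (202.3 / 219.91) × 100% = 92.0%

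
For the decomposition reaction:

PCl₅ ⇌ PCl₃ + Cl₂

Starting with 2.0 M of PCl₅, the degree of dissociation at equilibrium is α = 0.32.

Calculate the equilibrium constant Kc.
K_c = 0.3012

x = α·[A]₀ = 0.32 × 2.0 = 0.64 M dissociated.
At eq: [PCl₅] = 2.0 − 0.64 = 1.36 M; [PCl₃] = [Cl₂] = x = 0.64 M.
Kc = [PCl₃][Cl₂]/[PCl₅] = (0.64)²/1.36 = 0.3012.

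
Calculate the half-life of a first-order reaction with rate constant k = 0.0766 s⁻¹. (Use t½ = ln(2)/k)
9.05 s

t½ = ln(2)/k = 0.6931/0.0766 = 9.05 s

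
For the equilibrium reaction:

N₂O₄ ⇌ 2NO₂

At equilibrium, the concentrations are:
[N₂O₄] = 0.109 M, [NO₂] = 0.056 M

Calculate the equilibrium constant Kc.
K_c = 0.0288

Kc = ([NO₂]^2) / ([N₂O₄])
   = ((0.056)^2) / ((0.109))
   = 0.003136 / 0.109 = 0.0288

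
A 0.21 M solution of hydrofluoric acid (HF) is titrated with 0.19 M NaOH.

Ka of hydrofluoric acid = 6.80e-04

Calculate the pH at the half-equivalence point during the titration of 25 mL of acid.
pH = pKa = 3.17

At the half-equivalence point, [HA] = [A⁻], so by Henderson–Hasselbalch pH = pKa + log(1) = pKa.
pKa = −log(6.80e-04) = 3.17.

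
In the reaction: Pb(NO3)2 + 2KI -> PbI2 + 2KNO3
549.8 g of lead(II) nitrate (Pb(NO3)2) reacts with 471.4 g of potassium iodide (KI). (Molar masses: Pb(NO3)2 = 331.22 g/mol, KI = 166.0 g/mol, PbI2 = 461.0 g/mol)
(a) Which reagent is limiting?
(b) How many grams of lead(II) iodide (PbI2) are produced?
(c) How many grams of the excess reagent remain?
(a) KI, (b) 654.6 g, (c) 79.51 g

Moles of Pb(NO3)2 = 549.8 g ÷ 331.22 g/mol = 1.65992 mol
Moles of KI = 471.4 g ÷ 166.0 g/mol = 2.83976 mol
Moles ÷ coefficient: Pb(NO3)2: 1.65992/1 = 1.66, KI: 2.83976/2 = 1.42
(a) KI has the smaller value, so KI is the limiting reagent.
(b) Moles of PbI2 = 2.83976 mol KI × (1/2) = 1.41988 mol; mass = 1.41988 mol × 461.0 g/mol = 654.6 g
(c) Pb(NO3)2 consumed = 2.83976 × (1/2) = 1.41988 mol; remaining = 1.65992 − 1.41988 = 0.240044 mol; mass = 0.240044 mol × 331.22 g/mol = 79.51 g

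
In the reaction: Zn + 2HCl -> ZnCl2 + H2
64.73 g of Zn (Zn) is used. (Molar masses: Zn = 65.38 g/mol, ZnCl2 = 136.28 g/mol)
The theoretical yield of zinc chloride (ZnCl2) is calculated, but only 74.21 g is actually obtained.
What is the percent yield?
Moles of Zn = 64.73 g ÷ 65.38 g/mol = 0.990058 mol
Mole ratio: 1 mol ZnCl2 / 1 mol Zn
Moles of ZnCl2 = 0.990058 × (1/1) = 0.990058 mol
Theoretical yield = 0.990058 mol × 136.28 g/mol = 134.93 g
Actual yield = 74.21 g
Percent yield = (74.21 / 134.93) × 100% = 55.0%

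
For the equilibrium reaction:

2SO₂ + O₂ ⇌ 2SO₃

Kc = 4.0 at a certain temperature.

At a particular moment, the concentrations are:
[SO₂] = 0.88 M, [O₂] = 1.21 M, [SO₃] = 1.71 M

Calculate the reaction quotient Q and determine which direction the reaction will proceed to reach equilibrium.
Q = 3.121, Q < K, reaction proceeds forward (toward products)

Q = ([SO₃]^2) / ([SO₂]^2 × [O₂])
  = ((1.71)^2) / ((0.88)^2·(1.21)) = 2.9241/0.93702 = 3.121
Since Q = 3.121 < Kc = 4.0, the reaction proceeds forward (toward products) to reach equilibrium.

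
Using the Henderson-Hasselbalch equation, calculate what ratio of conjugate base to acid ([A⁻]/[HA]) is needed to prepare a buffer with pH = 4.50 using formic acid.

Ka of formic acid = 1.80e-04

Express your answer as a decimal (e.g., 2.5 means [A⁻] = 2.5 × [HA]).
[A⁻]/[HA] = 5.692

pKa = −log(1.80e-04) = 3.7447. pH = pKa + log([A⁻]/[HA]). 4.50 = 3.7447 + log(ratio). log(ratio) = 4.50 − 3.7447 = 0.7553. ratio = 10^(0.7553) = 5.692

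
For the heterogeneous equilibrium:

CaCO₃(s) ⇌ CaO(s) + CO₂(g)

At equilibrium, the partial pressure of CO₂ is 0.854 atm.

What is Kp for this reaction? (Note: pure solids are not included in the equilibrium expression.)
K_p = 0.854

Solids (CaCO₃, CaO) have activity 1 and are excluded.
Kp = P(CO₂) = 0.854.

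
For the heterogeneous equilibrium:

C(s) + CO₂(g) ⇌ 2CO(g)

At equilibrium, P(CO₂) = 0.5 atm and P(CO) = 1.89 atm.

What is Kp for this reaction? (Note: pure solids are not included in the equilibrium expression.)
K_p = 7.144

Solid C is excluded.
Kp = P(CO)²/P(CO₂) = (1.89)²/0.5 = 3.572/0.5 = 7.144.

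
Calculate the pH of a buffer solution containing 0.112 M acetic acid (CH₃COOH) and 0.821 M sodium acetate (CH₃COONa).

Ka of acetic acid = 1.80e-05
pH = 5.61

pKa = -log(1.80e-05) = 4.74. pH = pKa + log([A⁻]/[HA]) = 4.74 + log(0.821/0.112)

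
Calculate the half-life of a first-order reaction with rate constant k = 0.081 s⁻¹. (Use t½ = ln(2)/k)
8.56 s

t½ = ln(2)/k = 0.6931/0.081 = 8.56 s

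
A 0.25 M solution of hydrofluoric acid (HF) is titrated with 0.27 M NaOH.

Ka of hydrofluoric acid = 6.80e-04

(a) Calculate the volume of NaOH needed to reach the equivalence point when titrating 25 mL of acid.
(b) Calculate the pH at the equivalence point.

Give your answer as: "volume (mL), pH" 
V = 23.1 mL, pH = 8.14

(a) At equivalence: moles acid = moles base.
moles acid = 0.25 × 0.025 = 0.00625 mol; V_NaOH = 0.00625/0.27 = 0.02315 L = 23.1 mL.
(b) At equivalence, all acid → conjugate base A⁻ at [A⁻] = 0.00625/0.04815 = 0.1298 M.
Kb = Kw/Ka = 1.0e-14/6.80e-04 = 1.471e-11; [OH⁻] = √(Kb·[A⁻]) = 1.382e-06; pOH = 5.86; pH = 14 − pOH = 8.14.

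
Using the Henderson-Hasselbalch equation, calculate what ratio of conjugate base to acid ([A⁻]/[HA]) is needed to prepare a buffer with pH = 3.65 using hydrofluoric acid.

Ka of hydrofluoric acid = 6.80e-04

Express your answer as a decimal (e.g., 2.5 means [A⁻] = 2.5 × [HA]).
[A⁻]/[HA] = 3.037

pKa = −log(6.80e-04) = 3.1675. pH = pKa + log([A⁻]/[HA]). 3.65 = 3.1675 + log(ratio). log(ratio) = 3.65 − 3.1675 = 0.4825. ratio = 10^(0.4825) = 3.037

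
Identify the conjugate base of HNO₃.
Conjugate base: NO₃⁻

Conjugate acid-base pairs differ by one H⁺. Ka × Kb = Kw for a conjugate pair.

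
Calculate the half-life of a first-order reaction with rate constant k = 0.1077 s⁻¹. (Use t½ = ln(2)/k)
6.44 s

t½ = ln(2)/k = 0.6931/0.1077 = 6.44 s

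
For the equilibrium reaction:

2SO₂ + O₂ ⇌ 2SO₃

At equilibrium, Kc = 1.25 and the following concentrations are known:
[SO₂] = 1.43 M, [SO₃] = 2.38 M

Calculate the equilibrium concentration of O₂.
[O₂] = 2.2160 M

Kc = ([SO₃]^2) / ([SO₂]^2 × [O₂]) = 1.25
[O₂]^1 = (product terms)/(Kc · other reactant terms) = 5.6644 / (1.25 · 2.0449) = 2.216
[O₂] = 2.2160 M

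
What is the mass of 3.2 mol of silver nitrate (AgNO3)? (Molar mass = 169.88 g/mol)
Mass = 3.2 mol × 169.88 g/mol = 543.6 g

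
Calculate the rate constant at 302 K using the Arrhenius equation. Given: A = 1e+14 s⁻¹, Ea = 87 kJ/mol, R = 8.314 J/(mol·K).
8.95e-02 s⁻¹

k = A·exp(-Ea/(R·T)) = 1e+14·exp(-87000/(8.314·302)) = 1e+14·exp(-34.6499) = 1e+14·8.9481e-16 = 8.95e-02 s⁻¹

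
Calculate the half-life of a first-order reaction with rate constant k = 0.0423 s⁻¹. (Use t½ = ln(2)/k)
16.39 s

t½ = ln(2)/k = 0.6931/0.0423 = 16.39 s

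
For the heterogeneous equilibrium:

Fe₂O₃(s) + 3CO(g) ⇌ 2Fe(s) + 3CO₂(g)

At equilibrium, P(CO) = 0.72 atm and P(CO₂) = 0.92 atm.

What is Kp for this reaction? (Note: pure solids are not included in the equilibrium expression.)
K_p = 2.086

Solids (Fe₂O₃, Fe) are excluded.
Kp = P(CO₂)³/P(CO)³ = (0.92)³/(0.72)³ = 0.7787/0.3732 = 2.086.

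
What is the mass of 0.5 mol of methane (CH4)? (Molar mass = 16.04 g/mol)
Mass = 0.5 mol × 16.04 g/mol = 8.02 g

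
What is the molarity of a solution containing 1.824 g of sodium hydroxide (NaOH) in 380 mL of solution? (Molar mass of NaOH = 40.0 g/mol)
Moles of NaOH = 1.824 g ÷ 40.0 g/mol = 0.0456 mol
Volume = 380 mL = 0.38 L
Molarity = 0.0456 mol ÷ 0.38 L = 0.12 M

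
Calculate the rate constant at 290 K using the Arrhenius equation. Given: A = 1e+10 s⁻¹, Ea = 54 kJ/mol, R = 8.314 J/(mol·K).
1.88e+00 s⁻¹

k = A·exp(-Ea/(R·T)) = 1e+10·exp(-54000/(8.314·290)) = 1e+10·exp(-22.3968) = 1e+10·1.8759e-10 = 1.88e+00 s⁻¹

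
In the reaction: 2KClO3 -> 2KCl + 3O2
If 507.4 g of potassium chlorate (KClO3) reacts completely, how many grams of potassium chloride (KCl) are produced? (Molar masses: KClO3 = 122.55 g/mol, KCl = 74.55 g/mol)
Moles of KClO3 = 507.4 g ÷ 122.55 g/mol = 4.14035 mol
Mole ratio: 2 mol KCl / 2 mol KClO3
Moles of KCl = 4.14035 × (2/2) = 4.14035 mol
Mass of KCl = 4.14035 mol × 74.55 g/mol = 308.7 g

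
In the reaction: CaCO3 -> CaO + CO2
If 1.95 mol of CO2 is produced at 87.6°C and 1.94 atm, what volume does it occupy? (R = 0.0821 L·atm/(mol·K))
T = 87.6°C + 273.15 = 360.75 K
V = nRT/P = (1.95 × 0.0821 × 360.75) / 1.94
V = 29.77 L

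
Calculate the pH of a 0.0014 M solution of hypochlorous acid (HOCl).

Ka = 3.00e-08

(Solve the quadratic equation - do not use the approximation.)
pH = 5.19

x² + Ka×x - Ka×C = 0. Using quadratic formula: [H⁺] = 6.4658e-06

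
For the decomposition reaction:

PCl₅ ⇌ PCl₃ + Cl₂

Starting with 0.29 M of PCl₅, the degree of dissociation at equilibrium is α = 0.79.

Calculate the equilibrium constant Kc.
K_c = 0.8619

x = α·[A]₀ = 0.79 × 0.29 = 0.2291 M dissociated.
At eq: [PCl₅] = 0.29 − 0.2291 = 0.0609 M; [PCl₃] = [Cl₂] = x = 0.2291 M.
Kc = [PCl₃][Cl₂]/[PCl₅] = (0.2291)²/0.0609 = 0.8619.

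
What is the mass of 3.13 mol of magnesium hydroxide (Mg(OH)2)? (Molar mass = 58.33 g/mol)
Mass = 3.13 mol × 58.33 g/mol = 182.6 g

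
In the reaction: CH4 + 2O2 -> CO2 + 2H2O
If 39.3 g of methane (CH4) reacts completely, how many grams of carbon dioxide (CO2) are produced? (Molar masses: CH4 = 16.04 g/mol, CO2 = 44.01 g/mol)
Moles of CH4 = 39.3 g ÷ 16.04 g/mol = 2.45012 mol
Mole ratio: 1 mol CO2 / 1 mol CH4
Moles of CO2 = 2.45012 × (1/1) = 2.45012 mol
Mass of CO2 = 2.45012 mol × 44.01 g/mol = 107.8 g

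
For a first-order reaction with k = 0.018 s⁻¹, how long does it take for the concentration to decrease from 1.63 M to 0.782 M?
40.80 s

From ln[A] = ln[A]₀ - k·t: t = ln([A]₀/[A])/k = ln(1.63/0.782)/0.018 = ln(2.0844)/0.018 = 0.7345/0.018 = 40.80 s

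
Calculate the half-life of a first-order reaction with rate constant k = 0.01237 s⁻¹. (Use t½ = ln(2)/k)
56.03 s

t½ = ln(2)/k = 0.6931/0.01237 = 56.03 s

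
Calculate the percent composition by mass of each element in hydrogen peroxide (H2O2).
H: 5.93%, O: 94.06%

Molar mass of H2O2 = 34.02 g/mol
% H = (2 × 1.008) / 34.02 × 100% = 2.016 / 34.02 × 100% = 5.93%
% O = (2 × 16.0) / 34.02 × 100% = 32 / 34.02 × 100% = 94.06%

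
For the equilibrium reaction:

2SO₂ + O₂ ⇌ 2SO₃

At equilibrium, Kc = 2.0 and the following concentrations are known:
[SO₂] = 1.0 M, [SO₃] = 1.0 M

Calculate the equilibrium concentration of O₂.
[O₂] = 0.5000 M

Kc = ([SO₃]^2) / ([SO₂]^2 × [O₂]) = 2.0
[O₂]^1 = (product terms)/(Kc · other reactant terms) = 1 / (2.0 · 1) = 0.5
[O₂] = 0.5000 M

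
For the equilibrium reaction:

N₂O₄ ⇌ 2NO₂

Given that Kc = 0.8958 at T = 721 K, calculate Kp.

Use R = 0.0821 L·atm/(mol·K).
K_p = 53.0261

Δn = (moles gaseous products) − (moles gaseous reactants) = 1
T = 721 K; RT = 0.0821 × 721 = 59.1941
Kp = Kc·(RT)^Δn = 0.8958 × (59.1941)^1 = 0.8958 × 59.1941 = 53.0261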